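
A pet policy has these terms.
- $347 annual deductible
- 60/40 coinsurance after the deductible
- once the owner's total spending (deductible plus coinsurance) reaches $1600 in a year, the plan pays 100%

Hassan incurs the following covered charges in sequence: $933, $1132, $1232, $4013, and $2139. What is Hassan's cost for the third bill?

Bill 1, $933: deductible takes $347, $586 remains; coinsurance $586 × 40% = $234.40. Cost to owner: $581.40. OOP to date $581.40.
Bill 2, $1132: 40% coinsurance on $1132 = $452.80. Owner pays $452.80; OOP now $1034.20.
Bill 3, $1232: deductible already satisfied, so owner's share is 40% × $1232 = $492.80. Owner pays $492.80; OOP now $1527.

$492.80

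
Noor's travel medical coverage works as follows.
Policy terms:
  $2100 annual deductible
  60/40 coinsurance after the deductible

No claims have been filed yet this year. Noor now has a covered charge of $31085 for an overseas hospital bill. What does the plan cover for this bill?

$17391

The full $2100 deductible is still open; $2100 of this bill applies to it.
After the $2100 deductible portion, $31085 − $2100 = $28985 is subject to coinsurance.
40% of $28985 = $11594 falls to the traveler.
So the traveler owes $2100 + $11594 = $13694.
The plan picks up $31085 − $13694 = $17391.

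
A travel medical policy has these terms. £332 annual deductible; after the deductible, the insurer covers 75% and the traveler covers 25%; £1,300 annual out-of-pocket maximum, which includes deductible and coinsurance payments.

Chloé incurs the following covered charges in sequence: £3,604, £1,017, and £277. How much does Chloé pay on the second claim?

#1 (£3,604): £332 to deductible, leaving £3,272; traveler's 25% is £818. Traveler pays £1,150; OOP now £1,150.
#2 (£1,017): deductible met; 25% of £1,017 = £254.25. That would push OOP to £1,404.25, over the £1,300 cap, so traveler pays £1,300 − £1,150 = £150.

£150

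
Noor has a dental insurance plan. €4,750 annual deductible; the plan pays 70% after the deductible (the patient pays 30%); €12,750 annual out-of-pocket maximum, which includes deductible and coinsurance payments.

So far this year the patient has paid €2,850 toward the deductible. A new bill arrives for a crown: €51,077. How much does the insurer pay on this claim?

€41,177

Remaining deductible: €4,750 − €2,850 = €1,900.
That leaves €51,077 − €1,900 = €49,177 for coinsurance.
30% of €49,177 = €14,753.10 falls to the patient.
So the patient owes €1,900 + €14,753.10 = €16,653.10 before any cap.
That would bring total out-of-pocket to €19,503.10, past the €12,750 cap. The patient is capped at €12,750 − €2,850 = €9,900 on this claim.
The insurer covers the remainder: €51,077 − €9,900 = €41,177.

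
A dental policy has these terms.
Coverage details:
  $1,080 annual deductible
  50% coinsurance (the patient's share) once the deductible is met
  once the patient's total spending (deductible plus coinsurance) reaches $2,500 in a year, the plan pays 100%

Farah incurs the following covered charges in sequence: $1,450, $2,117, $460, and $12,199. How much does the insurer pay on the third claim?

$283.50

#1 ($1,450): $1,080 to deductible, leaving $370; patient's 50% is $185. Patient owes $1,265 (running OOP $1,265). Plan pays $1,450 − $1,265 = $185.
#2 ($2,117): deductible met; 50% of $2,117 = $1,058.50. Patient owes $1,058.50 (running OOP $2,323.50). Insurer: $2,117 − $1,058.50 = $1,058.50.
#3 ($460): deductible met; 50% of $460 = $230. That would push OOP to $2,553.50, over the $2,500 cap, so patient pays $2,500 − $2,323.50 = $176.50. Insurer: $460 − $176.50 = $283.50.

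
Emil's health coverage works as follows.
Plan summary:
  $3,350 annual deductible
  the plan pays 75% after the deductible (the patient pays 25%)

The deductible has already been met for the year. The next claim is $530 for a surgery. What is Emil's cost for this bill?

The deductible is already satisfied, so the full bill goes to coinsurance.
25% of $530 = $132.50 falls to the patient.

$132.50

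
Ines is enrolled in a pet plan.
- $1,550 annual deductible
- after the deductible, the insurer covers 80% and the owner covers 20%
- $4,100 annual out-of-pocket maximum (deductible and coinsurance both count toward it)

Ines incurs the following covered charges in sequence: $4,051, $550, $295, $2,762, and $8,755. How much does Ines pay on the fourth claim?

$552.40

#1 ($4,051): deductible takes $1,550, $2,501 remains; owner's 20% is $500.20. Owner owes $2,050.20 (running OOP $2,050.20).
#2 ($550): 20% coinsurance on $550 = $110. Owner owes $110 (running OOP $2,160.20).
#3 ($295): deductible already satisfied, so owner's share is 20% × $295 = $59. Cost to owner: $59. OOP to date $2,219.20.
#4 ($2,762): 20% coinsurance on $2,762 = $552.40. Owner pays $552.40; OOP now $2,771.60.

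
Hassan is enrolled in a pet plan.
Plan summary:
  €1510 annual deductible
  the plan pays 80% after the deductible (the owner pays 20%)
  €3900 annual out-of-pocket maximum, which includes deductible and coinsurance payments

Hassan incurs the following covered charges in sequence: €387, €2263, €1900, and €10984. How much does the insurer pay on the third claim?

€1520

Bill 1, €387: fully absorbed by the deductible. Cost to owner: €387. OOP to date €387. Insurer: €387 − €387 = €0.
Bill 2, €2263: deductible takes €1123, €1140 remains; owner's 20% is €228. Owner pays €1351; OOP now €1738. Plan pays €2263 − €1351 = €912.
Bill 3, €1900: deductible already satisfied, so owner's share is 20% × €1900 = €380. Owner pays €380; OOP now €2118. Plan pays €1900 − €380 = €1520.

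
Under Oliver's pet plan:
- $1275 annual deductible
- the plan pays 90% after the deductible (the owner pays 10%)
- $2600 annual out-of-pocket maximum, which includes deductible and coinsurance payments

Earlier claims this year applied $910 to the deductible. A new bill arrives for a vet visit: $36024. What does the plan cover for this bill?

$34334

Remaining deductible: $1275 − $910 = $365.
After the $365 deductible portion, $36024 − $365 = $35659 is subject to coinsurance.
10% of $35659 = $3565.90 falls to the owner.
Owner responsibility before any cap: $365 + $3565.90 = $3930.90.
Adding $3930.90 to the $910 already spent would give $4840.90, which exceeds the $2600 cap; the owner pays just $2600 − $910 = $1690.
Insurer pays the balance: $36024 − $1690 = $34334.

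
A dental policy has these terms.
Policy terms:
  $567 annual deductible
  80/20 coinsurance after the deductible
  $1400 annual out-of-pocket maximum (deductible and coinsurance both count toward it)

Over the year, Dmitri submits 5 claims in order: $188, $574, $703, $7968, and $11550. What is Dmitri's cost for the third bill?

Claim 1 ($188): entire amount goes to the deductible. Cost to patient: $188. OOP to date $188.
Claim 2 ($574): deductible takes $379, $195 remains; patient's 20% is $39. Cost to patient: $418. OOP to date $606.
Claim 3 ($703): deductible already satisfied, so patient's share is 20% × $703 = $140.60. Patient pays $140.60; OOP now $746.60.

$140.60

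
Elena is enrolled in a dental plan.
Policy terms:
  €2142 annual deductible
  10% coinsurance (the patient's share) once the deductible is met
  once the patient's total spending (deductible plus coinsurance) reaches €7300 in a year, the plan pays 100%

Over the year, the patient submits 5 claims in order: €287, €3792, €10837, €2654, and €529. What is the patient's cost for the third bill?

#1 (€287): entire amount goes to the deductible. Cost to patient: €287. OOP to date €287.
#2 (€3792): €1855 to deductible, leaving €1937; 10% of €1937 = €193.70. Cost to patient: €2048.70. OOP to date €2335.70.
#3 (€10837): deductible already satisfied, so patient's share is 10% × €10837 = €1083.70. Cost to patient: €1083.70. OOP to date €3419.40.

€1083.70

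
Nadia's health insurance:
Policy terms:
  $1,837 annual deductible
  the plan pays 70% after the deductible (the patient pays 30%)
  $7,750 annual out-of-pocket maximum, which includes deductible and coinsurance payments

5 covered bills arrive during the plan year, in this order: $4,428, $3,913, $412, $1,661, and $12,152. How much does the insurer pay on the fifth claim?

$8,812.10

Bill 1, $4,428: $1,837 to deductible, leaving $2,591; patient's 30% is $777.30. Patient pays $2,614.30; OOP now $2,614.30. Plan pays $4,428 − $2,614.30 = $1,813.70.
Bill 2, $3,913: deductible met; 30% of $3,913 = $1,173.90. Patient pays $1,173.90; OOP now $3,788.20. Insurer: $3,913 − $1,173.90 = $2,739.10.
Bill 3, $412: 30% coinsurance on $412 = $123.60. Patient pays $123.60; OOP now $3,911.80. Insurer: $412 − $123.60 = $288.40.
Bill 4, $1,661: deductible already satisfied, so patient's share is 30% × $1,661 = $498.30. Patient pays $498.30; OOP now $4,410.10. Plan pays $1,661 − $498.30 = $1,162.70.
Bill 5, $12,152: deductible met; 30% of $12,152 = $3,645.60. OOP would hit $8,055.70 > $7,750, so the cap limits the patient to $7,750 − $4,410.10 = $3,339.90. Insurer: $12,152 − $3,339.90 = $8,812.10.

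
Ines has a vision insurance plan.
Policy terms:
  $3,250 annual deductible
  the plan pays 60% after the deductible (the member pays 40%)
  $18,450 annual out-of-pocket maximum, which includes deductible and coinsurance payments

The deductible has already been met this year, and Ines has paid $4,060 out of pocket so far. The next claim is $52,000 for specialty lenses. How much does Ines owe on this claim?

$14,390

The deductible is already satisfied, so the full bill goes to coinsurance.
40% of $52,000 = $20,800 falls to the member.
That would bring total out-of-pocket to $24,860, past the $18,450 cap. The member is capped at $18,450 − $4,060 = $14,390 on this claim.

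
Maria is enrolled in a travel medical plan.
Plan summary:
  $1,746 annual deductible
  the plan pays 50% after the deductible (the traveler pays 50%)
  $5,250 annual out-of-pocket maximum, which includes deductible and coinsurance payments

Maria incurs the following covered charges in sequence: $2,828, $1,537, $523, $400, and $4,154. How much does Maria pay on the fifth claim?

$1,733

#1 ($2,828): $1,746 to deductible, leaving $1,082; 50% of $1,082 = $541. Traveler owes $2,287 (running OOP $2,287).
#2 ($1,537): deductible already satisfied, so traveler's share is 50% × $1,537 = $768.50. Traveler owes $768.50 (running OOP $3,055.50).
#3 ($523): 50% coinsurance on $523 = $261.50. Traveler pays $261.50; OOP now $3,317.
#4 ($400): 50% coinsurance on $400 = $200. Traveler pays $200; OOP now $3,517.
#5 ($4,154): deductible met; 50% of $4,154 = $2,077. OOP would hit $5,594 > $5,250, so the cap limits the traveler to $5,250 − $3,517 = $1,733.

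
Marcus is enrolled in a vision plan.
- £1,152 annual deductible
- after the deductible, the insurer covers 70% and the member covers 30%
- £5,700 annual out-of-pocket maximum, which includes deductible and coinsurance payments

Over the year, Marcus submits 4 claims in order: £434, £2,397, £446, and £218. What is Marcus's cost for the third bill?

£133.80

Bill 1, £434: fully absorbed by the deductible. Member owes £434 (running OOP £434).
Bill 2, £2,397: £718 finishes the deductible; £1,679 goes to coinsurance; member's 30% is £503.70. Cost to member: £1,221.70. OOP to date £1,655.70.
Bill 3, £446: 30% coinsurance on £446 = £133.80. Member pays £133.80; OOP now £1,789.50.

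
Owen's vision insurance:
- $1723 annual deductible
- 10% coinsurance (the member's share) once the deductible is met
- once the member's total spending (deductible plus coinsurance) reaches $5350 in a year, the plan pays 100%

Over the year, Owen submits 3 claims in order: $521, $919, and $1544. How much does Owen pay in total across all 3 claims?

Claim 1 — $521: all of it applies to the deductible. Member pays $521; OOP now $521.
Claim 2 — $919: all of it applies to the deductible. Member pays $919; OOP now $1440.
Claim 3 — $1544: $283 to deductible, leaving $1261; member's 10% is $126.10. Member pays $409.10; OOP now $1849.10.
Total paid by the member: $521 + $919 + $409.10 = $1849.10.

$1849.10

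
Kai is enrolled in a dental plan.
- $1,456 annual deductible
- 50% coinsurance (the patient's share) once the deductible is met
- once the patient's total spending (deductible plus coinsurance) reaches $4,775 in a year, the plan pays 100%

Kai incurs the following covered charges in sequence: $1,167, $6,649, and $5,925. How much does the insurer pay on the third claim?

$5,786

Bill 1, $1,167: all of it applies to the deductible. Patient owes $1,167 (running OOP $1,167). Insurer: $1,167 − $1,167 = $0.
Bill 2, $6,649: deductible takes $289, $6,360 remains; coinsurance $6,360 × 50% = $3,180. Patient owes $3,469 (running OOP $4,636). Plan pays $6,649 − $3,469 = $3,180.
Bill 3, $5,925: deductible already satisfied, so patient's share is 50% × $5,925 = $2,962.50. OOP would hit $7,598.50 > $4,775, so the cap limits the patient to $4,775 − $4,636 = $139. Insurer: $5,925 − $139 = $5,786.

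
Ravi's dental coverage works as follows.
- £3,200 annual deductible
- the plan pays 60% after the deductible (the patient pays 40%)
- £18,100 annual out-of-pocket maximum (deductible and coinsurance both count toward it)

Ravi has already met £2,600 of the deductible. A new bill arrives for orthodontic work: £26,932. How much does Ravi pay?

Remaining deductible: £3,200 − £2,600 = £600.
After the £600 deductible portion, £26,932 − £600 = £26,332 is subject to coinsurance.
40% of £26,332 = £10,532.80 falls to the patient.
So the patient owes £600 + £10,532.80 = £11,132.80 before any cap.
Total out-of-pocket so far would be £2,600 + £11,132.80 = £13,732.80, below the £18,100 cap — no reduction.

£11,132.80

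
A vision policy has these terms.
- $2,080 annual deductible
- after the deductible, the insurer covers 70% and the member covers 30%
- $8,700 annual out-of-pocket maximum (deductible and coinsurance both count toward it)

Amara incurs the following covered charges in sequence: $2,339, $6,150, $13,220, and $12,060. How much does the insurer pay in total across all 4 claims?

$25,069

Claim 1 ($2,339): $2,080 to deductible, leaving $259; 30% of $259 = $77.70. Member pays $2,157.70; OOP now $2,157.70. Insurer: $2,339 − $2,157.70 = $181.30.
Claim 2 ($6,150): 30% coinsurance on $6,150 = $1,845. Member owes $1,845 (running OOP $4,002.70). Plan pays $6,150 − $1,845 = $4,305.
Claim 3 ($13,220): deductible met; 30% of $13,220 = $3,966. Cost to member: $3,966. OOP to date $7,968.70. Insurer: $13,220 − $3,966 = $9,254.
Claim 4 ($12,060): deductible already satisfied, so member's share is 30% × $12,060 = $3,618. Adding that to $7,968.70 gives $11,586.70, past the $8,700 cap; member pays only $8,700 − $7,968.70 = $731.30. Plan pays $12,060 − $731.30 = $11,328.70.
Insurer total: $181.30 + $4,305 + $9,254 + $11,328.70 = $25,069.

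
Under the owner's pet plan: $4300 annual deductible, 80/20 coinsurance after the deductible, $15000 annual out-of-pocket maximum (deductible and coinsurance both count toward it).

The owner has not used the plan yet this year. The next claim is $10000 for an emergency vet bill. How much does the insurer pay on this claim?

Deductible not yet touched, so the first $4300 of the bill goes to the deductible.
After the $4300 deductible portion, $10000 − $4300 = $5700 is subject to coinsurance.
20% of $5700 = $1140 falls to the owner.
Owner responsibility before any cap: $4300 + $1140 = $5440.
Cumulative spending $0 + $5440 = $5440 stays under the $15000 maximum.
The insurer covers the remainder: $10000 − $5440 = $4560.

$4560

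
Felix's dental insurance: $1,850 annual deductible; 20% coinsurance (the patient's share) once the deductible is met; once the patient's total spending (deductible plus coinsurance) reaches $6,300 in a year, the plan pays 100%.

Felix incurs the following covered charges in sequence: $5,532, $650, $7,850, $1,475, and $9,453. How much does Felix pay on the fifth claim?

$1,718.60

Claim 1 — $5,532: $1,850 to deductible, leaving $3,682; 20% of $3,682 = $736.40. Patient owes $2,586.40 (running OOP $2,586.40).
Claim 2 — $650: deductible already satisfied, so patient's share is 20% × $650 = $130. Patient pays $130; OOP now $2,716.40.
Claim 3 — $7,850: 20% coinsurance on $7,850 = $1,570. Cost to patient: $1,570. OOP to date $4,286.40.
Claim 4 — $1,475: 20% coinsurance on $1,475 = $295. Cost to patient: $295. OOP to date $4,581.40.
Claim 5 — $9,453: deductible met; 20% of $9,453 = $1,890.60. Adding that to $4,581.40 gives $6,472, past the $6,300 cap; patient pays only $6,300 − $4,581.40 = $1,718.60.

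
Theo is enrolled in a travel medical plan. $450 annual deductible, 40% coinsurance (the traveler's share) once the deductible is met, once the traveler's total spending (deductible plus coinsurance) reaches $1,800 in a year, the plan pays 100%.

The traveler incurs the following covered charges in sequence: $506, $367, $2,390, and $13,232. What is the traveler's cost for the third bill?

Claim 1 — $506: $450 to deductible, leaving $56; traveler's 40% is $22.40. Traveler pays $472.40; OOP now $472.40.
Claim 2 — $367: deductible already satisfied, so traveler's share is 40% × $367 = $146.80. Traveler pays $146.80; OOP now $619.20.
Claim 3 — $2,390: deductible already satisfied, so traveler's share is 40% × $2,390 = $956. Traveler pays $956; OOP now $1,575.20.

$956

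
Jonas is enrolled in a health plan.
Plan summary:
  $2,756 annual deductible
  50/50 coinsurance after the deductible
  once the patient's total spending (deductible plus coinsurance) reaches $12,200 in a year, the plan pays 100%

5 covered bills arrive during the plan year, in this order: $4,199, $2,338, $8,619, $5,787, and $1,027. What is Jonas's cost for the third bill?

Bill 1, $4,199: deductible takes $2,756, $1,443 remains; patient's 50% is $721.50. Patient owes $3,477.50 (running OOP $3,477.50).
Bill 2, $2,338: 50% coinsurance on $2,338 = $1,169. Cost to patient: $1,169. OOP to date $4,646.50.
Bill 3, $8,619: deductible already satisfied, so patient's share is 50% × $8,619 = $4,309.50. Cost to patient: $4,309.50. OOP to date $8,956.

$4,309.50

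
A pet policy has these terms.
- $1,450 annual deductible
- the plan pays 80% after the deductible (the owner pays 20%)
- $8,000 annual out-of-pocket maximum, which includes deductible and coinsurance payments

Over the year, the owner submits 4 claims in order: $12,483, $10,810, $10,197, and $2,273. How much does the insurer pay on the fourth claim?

Claim 1 — $12,483: deductible takes $1,450, $11,033 remains; coinsurance $11,033 × 20% = $2,206.60. Cost to owner: $3,656.60. OOP to date $3,656.60. Insurer: $12,483 − $3,656.60 = $8,826.40.
Claim 2 — $10,810: deductible met; 20% of $10,810 = $2,162. Cost to owner: $2,162. OOP to date $5,818.60. Insurer: $10,810 − $2,162 = $8,648.
Claim 3 — $10,197: 20% coinsurance on $10,197 = $2,039.40. Cost to owner: $2,039.40. OOP to date $7,858. Plan pays $10,197 − $2,039.40 = $8,157.60.
Claim 4 — $2,273: deductible met; 20% of $2,273 = $454.60. OOP would hit $8,312.60 > $8,000, so the cap limits the owner to $8,000 − $7,858 = $142. Plan pays $2,273 − $142 = $2,131.

$2,131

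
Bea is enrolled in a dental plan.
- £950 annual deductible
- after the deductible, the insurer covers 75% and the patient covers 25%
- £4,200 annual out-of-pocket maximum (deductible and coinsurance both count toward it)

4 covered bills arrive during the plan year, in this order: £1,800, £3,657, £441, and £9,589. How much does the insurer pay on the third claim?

Claim 1 — £1,800: £950 to deductible, leaving £850; coinsurance £850 × 25% = £212.50. Patient pays £1,162.50; OOP now £1,162.50. Plan pays £1,800 − £1,162.50 = £637.50.
Claim 2 — £3,657: 25% coinsurance on £3,657 = £914.25. Patient owes £914.25 (running OOP £2,076.75). Insurer: £3,657 − £914.25 = £2,742.75.
Claim 3 — £441: deductible met; 25% of £441 = £110.25. Patient pays £110.25; OOP now £2,187. Insurer: £441 − £110.25 = £330.75.

£330.75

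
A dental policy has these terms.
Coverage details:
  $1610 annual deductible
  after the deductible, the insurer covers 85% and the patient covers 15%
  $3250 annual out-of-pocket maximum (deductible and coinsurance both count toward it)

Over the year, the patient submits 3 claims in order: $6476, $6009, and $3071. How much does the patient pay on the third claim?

Bill 1, $6476: $1610 finishes the deductible; $4866 goes to coinsurance; 15% of $4866 = $729.90. Patient pays $2339.90; OOP now $2339.90.
Bill 2, $6009: deductible met; 15% of $6009 = $901.35. Cost to patient: $901.35. OOP to date $3241.25.
Bill 3, $3071: 15% coinsurance on $3071 = $460.65. Adding that to $3241.25 gives $3701.90, past the $3250 cap; patient pays only $3250 − $3241.25 = $8.75.

$8.75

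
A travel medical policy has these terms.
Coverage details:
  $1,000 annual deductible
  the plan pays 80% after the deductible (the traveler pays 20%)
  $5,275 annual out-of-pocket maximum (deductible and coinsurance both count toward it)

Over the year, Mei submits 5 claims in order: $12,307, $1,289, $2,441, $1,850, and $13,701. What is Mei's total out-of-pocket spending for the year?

$5,275

Bill 1, $12,307: $1,000 finishes the deductible; $11,307 goes to coinsurance; 20% of $11,307 = $2,261.40. Traveler pays $3,261.40; OOP now $3,261.40.
Bill 2, $1,289: 20% coinsurance on $1,289 = $257.80. Traveler owes $257.80 (running OOP $3,519.20).
Bill 3, $2,441: deductible already satisfied, so traveler's share is 20% × $2,441 = $488.20. Cost to traveler: $488.20. OOP to date $4,007.40.
Bill 4, $1,850: deductible met; 20% of $1,850 = $370. Cost to traveler: $370. OOP to date $4,377.40.
Bill 5, $13,701: deductible already satisfied, so traveler's share is 20% × $13,701 = $2,740.20. OOP would hit $7,117.60 > $5,275, so the cap limits the traveler to $5,275 − $4,377.40 = $897.60.
Total paid by the traveler: $3,261.40 + $257.80 + $488.20 + $370 + $897.60 = $5,275.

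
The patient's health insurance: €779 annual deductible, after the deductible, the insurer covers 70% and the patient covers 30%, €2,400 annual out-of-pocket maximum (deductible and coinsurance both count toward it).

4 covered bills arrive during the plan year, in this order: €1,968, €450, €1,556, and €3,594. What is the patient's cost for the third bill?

€466.80

Claim 1 — €1,968: €779 finishes the deductible; €1,189 goes to coinsurance; coinsurance €1,189 × 30% = €356.70. Cost to patient: €1,135.70. OOP to date €1,135.70.
Claim 2 — €450: deductible met; 30% of €450 = €135. Patient owes €135 (running OOP €1,270.70).
Claim 3 — €1,556: 30% coinsurance on €1,556 = €466.80. Patient pays €466.80; OOP now €1,737.50.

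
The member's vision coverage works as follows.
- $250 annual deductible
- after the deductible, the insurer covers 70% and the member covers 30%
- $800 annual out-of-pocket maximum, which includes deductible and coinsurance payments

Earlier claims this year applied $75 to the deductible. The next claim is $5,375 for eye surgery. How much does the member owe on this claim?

Remaining deductible: $250 − $75 = $175.
After the $175 deductible portion, $5,375 − $175 = $5,200 is subject to coinsurance.
Member's 30% share of $5,200 is $1,560.
That puts the member's cost at $175 + $1,560 = $1,735 before any cap.
Adding $1,735 to the $75 already spent would give $1,810, which exceeds the $800 cap; the member pays just $800 − $75 = $725.

$725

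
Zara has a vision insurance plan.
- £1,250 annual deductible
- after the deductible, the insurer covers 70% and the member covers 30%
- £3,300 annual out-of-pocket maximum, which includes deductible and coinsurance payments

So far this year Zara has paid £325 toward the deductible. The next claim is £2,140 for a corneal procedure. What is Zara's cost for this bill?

£1,289.50

Remaining deductible: £1,250 − £325 = £925.
After the £925 deductible portion, £2,140 − £925 = £1,215 is subject to coinsurance.
30% of £1,215 = £364.50 falls to the member.
So the member owes £925 + £364.50 = £1,289.50 before any cap.
Cumulative spending £325 + £1,289.50 = £1,614.50 stays under the £3,300 maximum.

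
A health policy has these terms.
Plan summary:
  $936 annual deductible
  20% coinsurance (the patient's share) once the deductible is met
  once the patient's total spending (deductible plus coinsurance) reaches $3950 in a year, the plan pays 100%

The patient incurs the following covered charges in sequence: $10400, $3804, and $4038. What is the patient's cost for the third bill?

$360.40

Claim 1 — $10400: $936 finishes the deductible; $9464 goes to coinsurance; patient's 20% is $1892.80. Patient owes $2828.80 (running OOP $2828.80).
Claim 2 — $3804: deductible met; 20% of $3804 = $760.80. Patient pays $760.80; OOP now $3589.60.
Claim 3 — $4038: 20% coinsurance on $4038 = $807.60. Adding that to $3589.60 gives $4397.20, past the $3950 cap; patient pays only $3950 − $3589.60 = $360.40.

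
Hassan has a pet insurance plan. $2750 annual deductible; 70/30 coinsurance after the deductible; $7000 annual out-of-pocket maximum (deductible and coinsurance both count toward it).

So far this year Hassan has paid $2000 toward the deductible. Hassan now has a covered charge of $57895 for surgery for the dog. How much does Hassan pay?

$5000

Deductible still to meet: $2750 − $2000 = $750.
That leaves $57895 − $750 = $57145 for coinsurance.
Coinsurance: $57145 × 30% = $17143.50.
So the owner owes $750 + $17143.50 = $17893.50 before any cap.
Year-to-date out-of-pocket would reach $2000 + $17893.50 = $19893.50, above the $7000 maximum, so the owner pays only $7000 − $2000 = $5000.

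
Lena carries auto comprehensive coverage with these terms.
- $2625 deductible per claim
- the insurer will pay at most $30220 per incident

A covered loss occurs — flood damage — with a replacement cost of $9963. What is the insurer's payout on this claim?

Subtract the deductible: $9963 − $2625 = $7338.
$7338 ≤ $30220, so the limit doesn't bind; insurer pays $7338.

$7338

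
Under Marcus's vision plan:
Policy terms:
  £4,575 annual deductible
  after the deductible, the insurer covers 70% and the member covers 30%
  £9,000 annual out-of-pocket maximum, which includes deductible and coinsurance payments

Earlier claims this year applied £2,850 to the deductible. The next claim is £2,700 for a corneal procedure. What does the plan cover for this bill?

£682.50

Deductible still to meet: £4,575 − £2,850 = £1,725.
That leaves £2,700 − £1,725 = £975 for coinsurance.
Coinsurance: £975 × 30% = £292.50.
So the member owes £1,725 + £292.50 = £2,017.50 before any cap.
Year-to-date out-of-pocket becomes £2,850 + £2,017.50 = £4,867.50, still under the £9,000 maximum, so no cap applies.
The insurer covers the remainder: £2,700 − £2,017.50 = £682.50.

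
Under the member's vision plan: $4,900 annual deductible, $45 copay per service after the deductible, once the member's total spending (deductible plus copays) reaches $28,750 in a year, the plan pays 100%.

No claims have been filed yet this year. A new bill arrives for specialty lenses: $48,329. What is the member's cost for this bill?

Deductible not yet touched, so the first $4,900 of the bill goes to the deductible.
After the $4,900 deductible portion, $48,329 − $4,900 = $43,429 is subject to the copay.
Copay on this service: $45.
Member responsibility before any cap: $4,900 + $45 = $4,945.
Cumulative spending $0 + $4,945 = $4,945 stays under the $28,750 maximum.

$4,945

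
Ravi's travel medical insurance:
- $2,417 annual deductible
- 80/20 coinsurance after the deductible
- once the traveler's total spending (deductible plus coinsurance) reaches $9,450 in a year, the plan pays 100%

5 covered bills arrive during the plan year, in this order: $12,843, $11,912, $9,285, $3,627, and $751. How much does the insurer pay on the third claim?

$7,428

Claim 1 — $12,843: $2,417 to deductible, leaving $10,426; 20% of $10,426 = $2,085.20. Traveler pays $4,502.20; OOP now $4,502.20. Insurer: $12,843 − $4,502.20 = $8,340.80.
Claim 2 — $11,912: 20% coinsurance on $11,912 = $2,382.40. Cost to traveler: $2,382.40. OOP to date $6,884.60. Plan pays $11,912 − $2,382.40 = $9,529.60.
Claim 3 — $9,285: deductible met; 20% of $9,285 = $1,857. Traveler owes $1,857 (running OOP $8,741.60). Plan pays $9,285 − $1,857 = $7,428.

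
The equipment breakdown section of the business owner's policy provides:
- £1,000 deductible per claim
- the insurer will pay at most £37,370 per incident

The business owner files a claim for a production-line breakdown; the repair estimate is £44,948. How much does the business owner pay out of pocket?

After the deductible, £44,948 − £1,000 = £43,948 remains.
The £37,370 per-incident cap binds; insurer pays £37,370.
The business owner bears the rest of the original loss: £44,948 − £37,370 = £7,578.

£7,578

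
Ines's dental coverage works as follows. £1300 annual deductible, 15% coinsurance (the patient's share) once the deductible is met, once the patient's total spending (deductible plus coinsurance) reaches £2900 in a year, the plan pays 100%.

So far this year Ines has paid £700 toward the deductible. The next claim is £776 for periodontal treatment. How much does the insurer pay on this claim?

Deductible still to meet: £1300 − £700 = £600.
After the £600 deductible portion, £776 − £600 = £176 is subject to coinsurance.
15% of £176 = £26.40 falls to the patient.
That puts the patient's cost at £600 + £26.40 = £626.40 before any cap.
Year-to-date out-of-pocket becomes £700 + £626.40 = £1326.40, still under the £2900 maximum, so no cap applies.
Insurer pays the balance: £776 − £626.40 = £149.60.

£149.60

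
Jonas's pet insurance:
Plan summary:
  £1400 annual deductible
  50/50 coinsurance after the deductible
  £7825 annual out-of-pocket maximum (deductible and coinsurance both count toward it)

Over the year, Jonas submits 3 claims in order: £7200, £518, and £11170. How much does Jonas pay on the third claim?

£3266

#1 (£7200): £1400 finishes the deductible; £5800 goes to coinsurance; coinsurance £5800 × 50% = £2900. Owner owes £4300 (running OOP £4300).
#2 (£518): 50% coinsurance on £518 = £259. Owner pays £259; OOP now £4559.
#3 (£11170): 50% coinsurance on £11170 = £5585. Adding that to £4559 gives £10144, past the £7825 cap; owner pays only £7825 − £4559 = £3266.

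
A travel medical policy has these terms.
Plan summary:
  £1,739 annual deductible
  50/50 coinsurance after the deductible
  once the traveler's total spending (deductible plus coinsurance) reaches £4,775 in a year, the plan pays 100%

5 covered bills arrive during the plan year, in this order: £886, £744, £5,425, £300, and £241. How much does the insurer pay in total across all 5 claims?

£2,928.50

Bill 1, £886: fully absorbed by the deductible. Traveler pays £886; OOP now £886. Insurer: £886 − £886 = £0.
Bill 2, £744: fully absorbed by the deductible. Traveler owes £744 (running OOP £1,630). Insurer: £744 − £744 = £0.
Bill 3, £5,425: £109 to deductible, leaving £5,316; coinsurance £5,316 × 50% = £2,658. Traveler pays £2,767; OOP now £4,397. Plan pays £5,425 − £2,767 = £2,658.
Bill 4, £300: deductible met; 50% of £300 = £150. Traveler owes £150 (running OOP £4,547). Insurer: £300 − £150 = £150.
Bill 5, £241: deductible already satisfied, so traveler's share is 50% × £241 = £120.50. Traveler owes £120.50 (running OOP £4,667.50). Plan pays £241 − £120.50 = £120.50.
Insurer total = bills − traveler's total = £7,596 − £4,667.50 = £2,928.50.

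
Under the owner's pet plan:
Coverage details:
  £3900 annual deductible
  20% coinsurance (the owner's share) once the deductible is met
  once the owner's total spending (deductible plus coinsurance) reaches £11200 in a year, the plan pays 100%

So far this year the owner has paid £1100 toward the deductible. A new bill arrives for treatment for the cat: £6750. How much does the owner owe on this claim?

£3590

£1100 of the £3900 deductible is already met, leaving £2800.
That leaves £6750 − £2800 = £3950 for coinsurance.
20% of £3950 = £790 falls to the owner.
So the owner owes £2800 + £790 = £3590 before any cap.
Year-to-date out-of-pocket becomes £1100 + £3590 = £4690, still under the £11200 maximum, so no cap applies.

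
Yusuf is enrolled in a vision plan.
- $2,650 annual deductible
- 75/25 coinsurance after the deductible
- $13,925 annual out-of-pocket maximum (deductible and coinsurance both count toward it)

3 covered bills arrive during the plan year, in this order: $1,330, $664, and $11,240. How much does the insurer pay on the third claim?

$7,938

Bill 1, $1,330: all of it applies to the deductible. Member pays $1,330; OOP now $1,330. Plan pays $1,330 − $1,330 = $0.
Bill 2, $664: entire amount goes to the deductible. Member owes $664 (running OOP $1,994). Insurer: $664 − $664 = $0.
Bill 3, $11,240: deductible takes $656, $10,584 remains; coinsurance $10,584 × 25% = $2,646. Cost to member: $3,302. OOP to date $5,296. Plan pays $11,240 − $3,302 = $7,938.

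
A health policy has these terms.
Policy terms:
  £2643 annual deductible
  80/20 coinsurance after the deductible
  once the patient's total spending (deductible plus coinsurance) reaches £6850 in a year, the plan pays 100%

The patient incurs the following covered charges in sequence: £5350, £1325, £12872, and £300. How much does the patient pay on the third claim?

Bill 1, £5350: £2643 finishes the deductible; £2707 goes to coinsurance; 20% of £2707 = £541.40. Patient pays £3184.40; OOP now £3184.40.
Bill 2, £1325: deductible met; 20% of £1325 = £265. Patient pays £265; OOP now £3449.40.
Bill 3, £12872: 20% coinsurance on £12872 = £2574.40. Patient pays £2574.40; OOP now £6023.80.

£2574.40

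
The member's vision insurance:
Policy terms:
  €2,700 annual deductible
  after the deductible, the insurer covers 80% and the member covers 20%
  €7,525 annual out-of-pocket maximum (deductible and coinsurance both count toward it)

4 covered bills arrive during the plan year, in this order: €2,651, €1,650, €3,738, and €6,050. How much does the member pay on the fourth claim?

€1,210

Claim 1 (€2,651): fully absorbed by the deductible. Cost to member: €2,651. OOP to date €2,651.
Claim 2 (€1,650): deductible takes €49, €1,601 remains; coinsurance €1,601 × 20% = €320.20. Member owes €369.20 (running OOP €3,020.20).
Claim 3 (€3,738): 20% coinsurance on €3,738 = €747.60. Cost to member: €747.60. OOP to date €3,767.80.
Claim 4 (€6,050): 20% coinsurance on €6,050 = €1,210. Cost to member: €1,210. OOP to date €4,977.80.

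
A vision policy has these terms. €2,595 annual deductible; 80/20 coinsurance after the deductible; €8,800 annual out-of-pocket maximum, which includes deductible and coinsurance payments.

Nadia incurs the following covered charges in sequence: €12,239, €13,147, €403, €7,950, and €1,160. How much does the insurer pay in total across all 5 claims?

#1 (€12,239): deductible takes €2,595, €9,644 remains; member's 20% is €1,928.80. Member pays €4,523.80; OOP now €4,523.80. Plan pays €12,239 − €4,523.80 = €7,715.20.
#2 (€13,147): deductible met; 20% of €13,147 = €2,629.40. Member owes €2,629.40 (running OOP €7,153.20). Plan pays €13,147 − €2,629.40 = €10,517.60.
#3 (€403): deductible met; 20% of €403 = €80.60. Cost to member: €80.60. OOP to date €7,233.80. Insurer: €403 − €80.60 = €322.40.
#4 (€7,950): deductible already satisfied, so member's share is 20% × €7,950 = €1,590. Adding that to €7,233.80 gives €8,823.80, past the €8,800 cap; member pays only €8,800 − €7,233.80 = €1,566.20. Plan pays €7,950 − €1,566.20 = €6,383.80.
#5 (€1,160): deductible met; 20% of €1,160 = €232. OOP would hit €9,032 > €8,800, so the cap limits the member to €8,800 − €8,800 = €0. Insurer: €1,160 − €0 = €1,160.
Insurer total: €7,715.20 + €10,517.60 + €322.40 + €6,383.80 + €1,160 = €26,099.

€26,099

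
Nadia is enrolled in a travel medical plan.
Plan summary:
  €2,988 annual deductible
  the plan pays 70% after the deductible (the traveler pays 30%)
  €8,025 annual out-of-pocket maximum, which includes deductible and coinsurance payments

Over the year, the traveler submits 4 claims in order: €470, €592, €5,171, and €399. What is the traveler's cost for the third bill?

€2,899.50

Claim 1 (€470): all of it applies to the deductible. Cost to traveler: €470. OOP to date €470.
Claim 2 (€592): all of it applies to the deductible. Traveler pays €592; OOP now €1,062.
Claim 3 (€5,171): €1,926 finishes the deductible; €3,245 goes to coinsurance; 30% of €3,245 = €973.50. Traveler owes €2,899.50 (running OOP €3,961.50).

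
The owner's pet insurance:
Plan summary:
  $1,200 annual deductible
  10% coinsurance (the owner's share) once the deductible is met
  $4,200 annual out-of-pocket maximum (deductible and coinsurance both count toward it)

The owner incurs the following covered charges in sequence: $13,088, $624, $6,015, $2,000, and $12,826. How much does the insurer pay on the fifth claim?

$11,878.70

Claim 1 — $13,088: $1,200 to deductible, leaving $11,888; 10% of $11,888 = $1,188.80. Owner owes $2,388.80 (running OOP $2,388.80). Plan pays $13,088 − $2,388.80 = $10,699.20.
Claim 2 — $624: deductible met; 10% of $624 = $62.40. Cost to owner: $62.40. OOP to date $2,451.20. Plan pays $624 − $62.40 = $561.60.
Claim 3 — $6,015: deductible already satisfied, so owner's share is 10% × $6,015 = $601.50. Owner owes $601.50 (running OOP $3,052.70). Insurer: $6,015 − $601.50 = $5,413.50.
Claim 4 — $2,000: 10% coinsurance on $2,000 = $200. Owner pays $200; OOP now $3,252.70. Plan pays $2,000 − $200 = $1,800.
Claim 5 — $12,826: deductible met; 10% of $12,826 = $1,282.60. OOP would hit $4,535.30 > $4,200, so the cap limits the owner to $4,200 − $3,252.70 = $947.30. Plan pays $12,826 − $947.30 = $11,878.70.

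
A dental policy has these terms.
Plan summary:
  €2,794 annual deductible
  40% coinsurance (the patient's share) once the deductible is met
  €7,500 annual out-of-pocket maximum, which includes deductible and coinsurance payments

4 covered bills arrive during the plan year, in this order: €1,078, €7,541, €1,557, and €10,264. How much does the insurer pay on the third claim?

Claim 1 (€1,078): entire amount goes to the deductible. Patient pays €1,078; OOP now €1,078. Insurer: €1,078 − €1,078 = €0.
Claim 2 (€7,541): €1,716 to deductible, leaving €5,825; coinsurance €5,825 × 40% = €2,330. Cost to patient: €4,046. OOP to date €5,124. Plan pays €7,541 − €4,046 = €3,495.
Claim 3 (€1,557): deductible already satisfied, so patient's share is 40% × €1,557 = €622.80. Patient owes €622.80 (running OOP €5,746.80). Plan pays €1,557 − €622.80 = €934.20.

€934.20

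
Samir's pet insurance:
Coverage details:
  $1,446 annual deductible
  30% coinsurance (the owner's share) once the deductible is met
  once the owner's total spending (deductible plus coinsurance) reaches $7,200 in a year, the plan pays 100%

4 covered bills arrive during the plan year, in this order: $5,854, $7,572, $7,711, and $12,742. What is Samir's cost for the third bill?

$2,160

#1 ($5,854): $1,446 to deductible, leaving $4,408; owner's 30% is $1,322.40. Cost to owner: $2,768.40. OOP to date $2,768.40.
#2 ($7,572): deductible met; 30% of $7,572 = $2,271.60. Owner pays $2,271.60; OOP now $5,040.
#3 ($7,711): 30% coinsurance on $7,711 = $2,313.30. Adding that to $5,040 gives $7,353.30, past the $7,200 cap; owner pays only $7,200 − $5,040 = $2,160.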